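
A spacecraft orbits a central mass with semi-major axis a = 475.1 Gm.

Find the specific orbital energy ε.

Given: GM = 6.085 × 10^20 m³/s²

Convert to SI: a = 475.1 Gm = 4.751e+11 m.
ε = −GM / (2a).
ε = −6.085e+20 / (2 · 4.751e+11) J/kg ≈ -6.404e+08 J/kg = -640.4 MJ/kg.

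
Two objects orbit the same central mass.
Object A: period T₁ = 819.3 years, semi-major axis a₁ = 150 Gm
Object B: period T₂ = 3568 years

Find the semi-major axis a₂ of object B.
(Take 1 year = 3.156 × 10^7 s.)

Convert to SI: T₁ = 819.3 years = 2.58571e+10 s; a₁ = 150 Gm = 1.5e+11 m; T₂ = 3568 years = 1.12606e+11 s.
Kepler's third law: (T₁/T₂)² = (a₁/a₂)³ ⇒ a₂ = a₁ · (T₂/T₁)^(2/3).
T₂/T₁ = 1.12606e+11 / 2.58571e+10 = 4.35494.
a₂ = 1.5e+11 · (4.35494)^(2/3) m ≈ 4e+11 m = 400 Gm.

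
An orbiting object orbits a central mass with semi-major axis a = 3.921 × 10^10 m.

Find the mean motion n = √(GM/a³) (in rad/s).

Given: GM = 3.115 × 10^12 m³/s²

n = √(GM / a³).
n = √(3.115e+12 / (3.921e+10)³) rad/s ≈ 2.273e-10 rad/s.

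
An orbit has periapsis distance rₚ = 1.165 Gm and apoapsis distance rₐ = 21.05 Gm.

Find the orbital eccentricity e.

Convert to SI: rₚ = 1.165 Gm = 1.165e+09 m; rₐ = 21.05 Gm = 2.105e+10 m.
e = (rₐ − rₚ) / (rₐ + rₚ).
e = (2.105e+10 − 1.165e+09) / (2.105e+10 + 1.165e+09) = 1.9885e+10 / 2.2215e+10 ≈ 0.8951.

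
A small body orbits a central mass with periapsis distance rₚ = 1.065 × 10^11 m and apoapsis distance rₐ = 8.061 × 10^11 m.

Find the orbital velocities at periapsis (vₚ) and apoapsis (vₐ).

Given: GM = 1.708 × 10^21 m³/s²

Use the vis-viva equation v² = GM(2/r − 1/a) with a = (rₚ + rₐ)/2 = (1.065e+11 + 8.061e+11)/2 = 4.563e+11 m.
vₚ = √(GM · (2/rₚ − 1/a)) = √(1.708e+21 · (2/1.065e+11 − 1/4.563e+11)) m/s ≈ 1.683e+05 m/s = 168.3 km/s.
vₐ = √(GM · (2/rₐ − 1/a)) = √(1.708e+21 · (2/8.061e+11 − 1/4.563e+11)) m/s ≈ 2.224e+04 m/s = 22.24 km/s.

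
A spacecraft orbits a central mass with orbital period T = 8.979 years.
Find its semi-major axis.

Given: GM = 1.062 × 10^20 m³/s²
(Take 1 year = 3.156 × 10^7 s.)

Convert to SI: T = 8.979 years = 2.83377e+08 s.
Invert Kepler's third law: a = (GM · T² / (4π²))^(1/3).
Substituting T = 2.83377e+08 s and GM = 1.062e+20 m³/s²:
a = (1.062e+20 · (2.83377e+08)² / (4π²))^(1/3) m
a ≈ 6e+11 m = 600 Gm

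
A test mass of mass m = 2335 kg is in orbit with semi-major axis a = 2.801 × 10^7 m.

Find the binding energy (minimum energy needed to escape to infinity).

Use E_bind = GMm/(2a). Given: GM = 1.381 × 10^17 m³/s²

Total orbital energy is E = −GMm/(2a); binding energy is E_bind = −E = GMm/(2a).
E_bind = 1.381e+17 · 2335 / (2 · 2.801e+07) J ≈ 5.756e+12 J = 5.756 TJ.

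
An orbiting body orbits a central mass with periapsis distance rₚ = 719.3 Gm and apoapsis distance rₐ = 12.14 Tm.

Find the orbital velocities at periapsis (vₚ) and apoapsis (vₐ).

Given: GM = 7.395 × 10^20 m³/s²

Convert to SI: rₚ = 719.3 Gm = 7.193e+11 m; rₐ = 12.14 Tm = 1.214e+13 m.
Use the vis-viva equation v² = GM(2/r − 1/a) with a = (rₚ + rₐ)/2 = (7.193e+11 + 1.214e+13)/2 = 6.42965e+12 m.
vₚ = √(GM · (2/rₚ − 1/a)) = √(7.395e+20 · (2/7.193e+11 − 1/6.42965e+12)) m/s ≈ 4.406e+04 m/s = 44.06 km/s.
vₐ = √(GM · (2/rₐ − 1/a)) = √(7.395e+20 · (2/1.214e+13 − 1/6.42965e+12)) m/s ≈ 2610 m/s = 2.61 km/s.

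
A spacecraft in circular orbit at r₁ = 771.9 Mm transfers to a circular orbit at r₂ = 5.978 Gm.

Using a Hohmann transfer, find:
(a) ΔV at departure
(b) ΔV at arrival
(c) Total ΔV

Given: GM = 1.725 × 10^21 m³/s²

Convert to SI: r₁ = 771.9 Mm = 7.719e+08 m; r₂ = 5.978 Gm = 5.978e+09 m.
Transfer semi-major axis: a_t = (r₁ + r₂)/2 = (7.719e+08 + 5.978e+09)/2 = 3.37495e+09 m.
Circular speeds: v₁ = √(GM/r₁) = 1.49491e+06 m/s, v₂ = √(GM/r₂) = 537176 m/s.
Transfer speeds (vis-viva v² = GM(2/r − 1/a_t)): v₁ᵗ = 1.98957e+06 m/s, v₂ᵗ = 256900 m/s.
(a) ΔV₁ = |v₁ᵗ − v₁| ≈ 4.947e+05 m/s = 494.7 km/s.
(b) ΔV₂ = |v₂ − v₂ᵗ| ≈ 2.803e+05 m/s = 280.3 km/s.
(c) ΔV_total = ΔV₁ + ΔV₂ ≈ 7.749e+05 m/s = 774.9 km/s.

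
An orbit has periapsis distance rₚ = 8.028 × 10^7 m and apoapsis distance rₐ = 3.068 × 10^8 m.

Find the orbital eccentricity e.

e = (rₐ − rₚ) / (rₐ + rₚ).
e = (3.068e+08 − 8.028e+07) / (3.068e+08 + 8.028e+07) = 2.2652e+08 / 3.8708e+08 ≈ 0.5852.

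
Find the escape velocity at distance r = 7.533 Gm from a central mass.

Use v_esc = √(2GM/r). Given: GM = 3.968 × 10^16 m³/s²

Convert to SI: r = 7.533 Gm = 7.533e+09 m.
Escape velocity comes from setting total energy to zero: ½v² − GM/r = 0 ⇒ v_esc = √(2GM / r).
v_esc = √(2 · 3.968e+16 / 7.533e+09) m/s ≈ 3246 m/s = 3.246 km/s.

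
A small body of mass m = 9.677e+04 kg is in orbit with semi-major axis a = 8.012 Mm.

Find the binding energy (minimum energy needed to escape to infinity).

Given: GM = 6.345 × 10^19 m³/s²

Convert to SI: a = 8.012 Mm = 8.012e+06 m.
Total orbital energy is E = −GMm/(2a); binding energy is E_bind = −E = GMm/(2a).
E_bind = 6.345e+19 · 9.677e+04 / (2 · 8.012e+06) J ≈ 3.832e+17 J = 383.2 PJ.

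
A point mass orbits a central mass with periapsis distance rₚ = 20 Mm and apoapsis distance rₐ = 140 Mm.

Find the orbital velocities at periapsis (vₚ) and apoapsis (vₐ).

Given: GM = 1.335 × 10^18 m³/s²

Convert to SI: rₚ = 20 Mm = 2e+07 m; rₐ = 140 Mm = 1.4e+08 m.
Use the vis-viva equation v² = GM(2/r − 1/a) with a = (rₚ + rₐ)/2 = (2e+07 + 1.4e+08)/2 = 8e+07 m.
vₚ = √(GM · (2/rₚ − 1/a)) = √(1.335e+18 · (2/2e+07 − 1/8e+07)) m/s ≈ 3.418e+05 m/s = 341.8 km/s.
vₐ = √(GM · (2/rₐ − 1/a)) = √(1.335e+18 · (2/1.4e+08 − 1/8e+07)) m/s ≈ 4.883e+04 m/s = 48.83 km/s.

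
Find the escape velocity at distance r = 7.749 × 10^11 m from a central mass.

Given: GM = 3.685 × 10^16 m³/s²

Escape velocity comes from setting total energy to zero: ½v² − GM/r = 0 ⇒ v_esc = √(2GM / r).
v_esc = √(2 · 3.685e+16 / 7.749e+11) m/s ≈ 308.4 m/s = 308.4 m/s.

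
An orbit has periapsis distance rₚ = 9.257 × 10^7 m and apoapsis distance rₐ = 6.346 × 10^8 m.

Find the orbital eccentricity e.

e = (rₐ − rₚ) / (rₐ + rₚ).
e = (6.346e+08 − 9.257e+07) / (6.346e+08 + 9.257e+07) = 5.4203e+08 / 7.2717e+08 ≈ 0.7454.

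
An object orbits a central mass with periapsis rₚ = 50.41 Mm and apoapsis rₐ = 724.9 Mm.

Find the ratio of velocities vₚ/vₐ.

Convert to SI: rₚ = 50.41 Mm = 5.041e+07 m; rₐ = 724.9 Mm = 7.249e+08 m.
Conservation of angular momentum gives rₚvₚ = rₐvₐ, so vₚ/vₐ = rₐ/rₚ.
vₚ/vₐ = 7.249e+08 / 5.041e+07 ≈ 14.38.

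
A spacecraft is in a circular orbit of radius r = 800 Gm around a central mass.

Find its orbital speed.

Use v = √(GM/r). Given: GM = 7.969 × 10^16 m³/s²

Convert to SI: r = 800 Gm = 8e+11 m.
For a circular orbit, gravity supplies the centripetal force, so v = √(GM / r).
v = √(7.969e+16 / 8e+11) m/s ≈ 315.6 m/s = 315.6 m/s.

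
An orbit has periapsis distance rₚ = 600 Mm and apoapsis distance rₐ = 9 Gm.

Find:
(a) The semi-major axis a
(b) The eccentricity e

Convert to SI: rₚ = 600 Mm = 6e+08 m; rₐ = 9 Gm = 9e+09 m.
(a) a = (rₚ + rₐ) / 2 = (6e+08 + 9e+09) / 2 ≈ 4.8e+09 m = 4.8 Gm.
(b) e = (rₐ − rₚ) / (rₐ + rₚ) = (9e+09 − 6e+08) / (9e+09 + 6e+08) ≈ 0.875.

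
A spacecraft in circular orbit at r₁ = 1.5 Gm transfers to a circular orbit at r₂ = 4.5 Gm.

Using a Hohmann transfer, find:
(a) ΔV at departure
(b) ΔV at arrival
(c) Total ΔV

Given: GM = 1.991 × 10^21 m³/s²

Convert to SI: r₁ = 1.5 Gm = 1.5e+09 m; r₂ = 4.5 Gm = 4.5e+09 m.
Transfer semi-major axis: a_t = (r₁ + r₂)/2 = (1.5e+09 + 4.5e+09)/2 = 3e+09 m.
Circular speeds: v₁ = √(GM/r₁) = 1.1521e+06 m/s, v₂ = √(GM/r₂) = 665165 m/s.
Transfer speeds (vis-viva v² = GM(2/r − 1/a_t)): v₁ᵗ = 1.41103e+06 m/s, v₂ᵗ = 470343 m/s.
(a) ΔV₁ = |v₁ᵗ − v₁| ≈ 2.589e+05 m/s = 258.9 km/s.
(b) ΔV₂ = |v₂ − v₂ᵗ| ≈ 1.948e+05 m/s = 194.8 km/s.
(c) ΔV_total = ΔV₁ + ΔV₂ ≈ 4.538e+05 m/s = 453.8 km/s.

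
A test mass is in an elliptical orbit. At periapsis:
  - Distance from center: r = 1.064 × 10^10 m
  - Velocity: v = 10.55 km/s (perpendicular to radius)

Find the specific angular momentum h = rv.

Convert to SI: v = 10.55 km/s = 10550 m/s.
With v perpendicular to r, h = r · v.
h = 1.064e+10 · 10550 m²/s ≈ 1.123e+14 m²/s.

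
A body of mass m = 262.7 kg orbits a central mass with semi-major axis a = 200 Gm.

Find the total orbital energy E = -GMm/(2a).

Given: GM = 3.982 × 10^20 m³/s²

Convert to SI: a = 200 Gm = 2e+11 m.
E = −GMm / (2a).
E = −3.982e+20 · 262.7 / (2 · 2e+11) J ≈ -2.615e+11 J = -261.5 GJ.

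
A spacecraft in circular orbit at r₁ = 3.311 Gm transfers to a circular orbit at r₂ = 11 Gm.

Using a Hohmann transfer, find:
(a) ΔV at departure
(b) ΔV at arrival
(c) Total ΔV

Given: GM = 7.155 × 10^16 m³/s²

Convert to SI: r₁ = 3.311 Gm = 3.311e+09 m; r₂ = 11 Gm = 1.1e+10 m.
Transfer semi-major axis: a_t = (r₁ + r₂)/2 = (3.311e+09 + 1.1e+10)/2 = 7.1555e+09 m.
Circular speeds: v₁ = √(GM/r₁) = 4648.63 m/s, v₂ = √(GM/r₂) = 2550.4 m/s.
Transfer speeds (vis-viva v² = GM(2/r − 1/a_t)): v₁ᵗ = 5763.7 m/s, v₂ᵗ = 1734.87 m/s.
(a) ΔV₁ = |v₁ᵗ − v₁| ≈ 1115 m/s = 1.115 km/s.
(b) ΔV₂ = |v₂ − v₂ᵗ| ≈ 815.5 m/s = 815.5 m/s.
(c) ΔV_total = ΔV₁ + ΔV₂ ≈ 1931 m/s = 1.931 km/s.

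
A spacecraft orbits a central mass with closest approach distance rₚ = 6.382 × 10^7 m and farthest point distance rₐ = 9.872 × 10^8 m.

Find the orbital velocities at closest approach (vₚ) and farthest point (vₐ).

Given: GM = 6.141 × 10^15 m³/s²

Use the vis-viva equation v² = GM(2/r − 1/a) with a = (rₚ + rₐ)/2 = (6.382e+07 + 9.872e+08)/2 = 5.2551e+08 m.
vₚ = √(GM · (2/rₚ − 1/a)) = √(6.141e+15 · (2/6.382e+07 − 1/5.2551e+08)) m/s ≈ 1.344e+04 m/s = 13.44 km/s.
vₐ = √(GM · (2/rₐ − 1/a)) = √(6.141e+15 · (2/9.872e+08 − 1/5.2551e+08)) m/s ≈ 869.2 m/s = 869.2 m/s.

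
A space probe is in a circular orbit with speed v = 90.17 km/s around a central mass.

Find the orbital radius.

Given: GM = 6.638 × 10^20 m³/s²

Convert to SI: v = 90.17 km/s = 90170 m/s.
For a circular orbit, v² = GM / r, so r = GM / v².
r = 6.638e+20 / (90170)² m ≈ 8.164e+10 m = 81.64 Gm.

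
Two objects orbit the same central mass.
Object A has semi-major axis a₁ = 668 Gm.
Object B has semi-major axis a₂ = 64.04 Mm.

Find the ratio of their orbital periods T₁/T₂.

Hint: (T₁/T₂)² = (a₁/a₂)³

Convert to SI: a₁ = 668 Gm = 6.68e+11 m; a₂ = 64.04 Mm = 6.404e+07 m.
From Kepler's third law, (T₁/T₂)² = (a₁/a₂)³, so T₁/T₂ = (a₁/a₂)^(3/2).
a₁/a₂ = 6.68e+11 / 6.404e+07 = 10431.
T₁/T₂ = (10431)^(3/2) ≈ 1.065e+06.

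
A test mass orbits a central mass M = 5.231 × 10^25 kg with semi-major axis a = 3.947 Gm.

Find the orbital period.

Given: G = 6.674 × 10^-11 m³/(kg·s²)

Convert to SI: a = 3.947 Gm = 3.947e+09 m.
GM = G · M = 6.674e-11 · 5.231e+25 = 3.49117e+15 m³/s².
Kepler's third law: T = 2π √(a³ / GM).
Substituting a = 3.947e+09 m and GM = 3.49117e+15 m³/s²:
T = 2π √((3.947e+09)³ / 3.49117e+15) s
T ≈ 2.637e+07 s = 305.2 days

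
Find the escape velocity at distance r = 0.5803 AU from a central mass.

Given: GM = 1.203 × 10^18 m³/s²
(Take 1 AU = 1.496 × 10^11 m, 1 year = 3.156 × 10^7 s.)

Convert to SI: r = 0.5803 AU = 8.68129e+10 m.
Escape velocity comes from setting total energy to zero: ½v² − GM/r = 0 ⇒ v_esc = √(2GM / r).
v_esc = √(2 · 1.203e+18 / 8.68129e+10) m/s ≈ 5264 m/s = 1.111 AU/year.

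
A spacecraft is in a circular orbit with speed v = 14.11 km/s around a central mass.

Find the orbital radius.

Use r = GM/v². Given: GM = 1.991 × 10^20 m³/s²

Convert to SI: v = 14.11 km/s = 14110 m/s.
For a circular orbit, v² = GM / r, so r = GM / v².
r = 1.991e+20 / (14110)² m ≈ 1e+12 m = 1 Tm.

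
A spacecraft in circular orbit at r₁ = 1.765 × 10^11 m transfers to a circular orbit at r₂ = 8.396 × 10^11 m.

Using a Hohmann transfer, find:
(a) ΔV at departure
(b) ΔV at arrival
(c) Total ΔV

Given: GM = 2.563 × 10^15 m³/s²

Transfer semi-major axis: a_t = (r₁ + r₂)/2 = (1.765e+11 + 8.396e+11)/2 = 5.0805e+11 m.
Circular speeds: v₁ = √(GM/r₁) = 120.504 m/s, v₂ = √(GM/r₂) = 55.2507 m/s.
Transfer speeds (vis-viva v² = GM(2/r − 1/a_t)): v₁ᵗ = 154.912 m/s, v₂ᵗ = 32.5655 m/s.
(a) ΔV₁ = |v₁ᵗ − v₁| ≈ 34.41 m/s = 34.41 m/s.
(b) ΔV₂ = |v₂ − v₂ᵗ| ≈ 22.69 m/s = 22.69 m/s.
(c) ΔV_total = ΔV₁ + ΔV₂ ≈ 57.09 m/s = 57.09 m/s.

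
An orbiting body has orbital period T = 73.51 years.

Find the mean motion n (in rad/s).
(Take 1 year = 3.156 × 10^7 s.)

Convert to SI: T = 73.51 years = 2.31998e+09 s.
n = 2π / T.
n = 2π / 2.31998e+09 s ≈ 2.708e-09 rad/s.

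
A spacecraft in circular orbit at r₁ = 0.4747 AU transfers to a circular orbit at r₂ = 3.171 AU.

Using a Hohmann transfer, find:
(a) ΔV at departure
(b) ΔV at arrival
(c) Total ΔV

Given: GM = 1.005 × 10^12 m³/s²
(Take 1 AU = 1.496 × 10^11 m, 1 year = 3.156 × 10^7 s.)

Convert to SI: r₁ = 0.4747 AU = 7.10151e+10 m; r₂ = 3.171 AU = 4.74382e+11 m.
Transfer semi-major axis: a_t = (r₁ + r₂)/2 = (7.10151e+10 + 4.74382e+11)/2 = 2.72698e+11 m.
Circular speeds: v₁ = √(GM/r₁) = 3.7619 m/s, v₂ = √(GM/r₂) = 1.45552 m/s.
Transfer speeds (vis-viva v² = GM(2/r − 1/a_t)): v₁ᵗ = 4.9617 m/s, v₂ᵗ = 0.742768 m/s.
(a) ΔV₁ = |v₁ᵗ − v₁| ≈ 1.2 m/s = 0.0002531 AU/year.
(b) ΔV₂ = |v₂ − v₂ᵗ| ≈ 0.7128 m/s = 0.0001504 AU/year.
(c) ΔV_total = ΔV₁ + ΔV₂ ≈ 1.913 m/s = 0.0004035 AU/year.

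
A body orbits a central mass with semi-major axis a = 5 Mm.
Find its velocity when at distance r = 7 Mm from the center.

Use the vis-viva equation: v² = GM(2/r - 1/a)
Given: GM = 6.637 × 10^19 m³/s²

Convert to SI: a = 5 Mm = 5e+06 m; r = 7 Mm = 7e+06 m.
Vis-viva: v = √(GM · (2/r − 1/a)).
2/r − 1/a = 2/7e+06 − 1/5e+06 = 8.57143e-08 m⁻¹.
v = √(6.637e+19 · 8.57143e-08) m/s ≈ 2.385e+06 m/s = 2385 km/s.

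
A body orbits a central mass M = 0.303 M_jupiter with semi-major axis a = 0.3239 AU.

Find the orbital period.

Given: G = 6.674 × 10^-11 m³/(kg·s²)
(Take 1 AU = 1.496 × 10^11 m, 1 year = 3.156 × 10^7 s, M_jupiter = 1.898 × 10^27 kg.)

Convert to SI: a = 0.3239 AU = 4.84554e+10 m; M = 0.303 M_jupiter = 5.75094e+26 kg.
GM = G · M = 6.674e-11 · 5.75094e+26 = 3.83818e+16 m³/s².
Kepler's third law: T = 2π √(a³ / GM).
Substituting a = 4.84554e+10 m and GM = 3.83818e+16 m³/s²:
T = 2π √((4.84554e+10)³ / 3.83818e+16) s
T ≈ 3.421e+08 s = 10.84 years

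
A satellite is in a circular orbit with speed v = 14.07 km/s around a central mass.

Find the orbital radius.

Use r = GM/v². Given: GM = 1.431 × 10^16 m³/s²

Convert to SI: v = 14.07 km/s = 14070 m/s.
For a circular orbit, v² = GM / r, so r = GM / v².
r = 1.431e+16 / (14070)² m ≈ 7.229e+07 m = 72.29 Mm.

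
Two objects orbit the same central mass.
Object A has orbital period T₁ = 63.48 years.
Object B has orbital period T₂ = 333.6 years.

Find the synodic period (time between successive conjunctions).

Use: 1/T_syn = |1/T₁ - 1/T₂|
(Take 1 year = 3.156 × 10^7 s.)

Convert to SI: T₁ = 63.48 years = 2.00343e+09 s; T₂ = 333.6 years = 1.05284e+10 s.
T_syn = |T₁ · T₂ / (T₁ − T₂)|.
T_syn = |2.00343e+09 · 1.05284e+10 / (2.00343e+09 − 1.05284e+10)| s ≈ 2.474e+09 s = 78.4 years.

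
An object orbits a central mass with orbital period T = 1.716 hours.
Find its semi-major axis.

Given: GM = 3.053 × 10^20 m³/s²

Convert to SI: T = 1.716 hours = 6177.6 s.
Invert Kepler's third law: a = (GM · T² / (4π²))^(1/3).
Substituting T = 6177.6 s and GM = 3.053e+20 m³/s²:
a = (3.053e+20 · (6177.6)² / (4π²))^(1/3) m
a ≈ 6.658e+08 m = 665.8 Mm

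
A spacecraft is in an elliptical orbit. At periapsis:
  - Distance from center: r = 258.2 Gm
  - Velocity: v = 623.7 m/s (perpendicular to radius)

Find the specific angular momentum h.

Convert to SI: r = 258.2 Gm = 2.582e+11 m.
With v perpendicular to r, h = r · v.
h = 2.582e+11 · 623.7 m²/s ≈ 1.61e+14 m²/s.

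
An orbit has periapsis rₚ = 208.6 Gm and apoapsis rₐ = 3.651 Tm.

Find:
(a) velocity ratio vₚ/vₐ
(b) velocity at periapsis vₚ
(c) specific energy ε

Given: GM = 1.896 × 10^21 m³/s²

Convert to SI: rₚ = 208.6 Gm = 2.086e+11 m; rₐ = 3.651 Tm = 3.651e+12 m.
(a) Conservation of angular momentum (rₚvₚ = rₐvₐ) gives vₚ/vₐ = rₐ/rₚ = 3.651e+12/2.086e+11 ≈ 17.5
(b) With a = (rₚ + rₐ)/2 = 1.9298e+12 m, vₚ = √(GM (2/rₚ − 1/a)) = √(1.896e+21 · (2/2.086e+11 − 1/1.9298e+12)) m/s ≈ 1.311e+05 m/s
(c) With a = (rₚ + rₐ)/2 = 1.9298e+12 m, ε = −GM/(2a) = −1.896e+21/(2 · 1.9298e+12) J/kg ≈ -4.912e+08 J/kg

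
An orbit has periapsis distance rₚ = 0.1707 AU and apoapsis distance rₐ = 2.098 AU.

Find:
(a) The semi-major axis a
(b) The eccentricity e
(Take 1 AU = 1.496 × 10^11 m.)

Convert to SI: rₚ = 0.1707 AU = 2.55367e+10 m; rₐ = 2.098 AU = 3.13861e+11 m.
(a) a = (rₚ + rₐ) / 2 = (2.55367e+10 + 3.13861e+11) / 2 ≈ 1.697e+11 m = 1.134 AU.
(b) e = (rₐ − rₚ) / (rₐ + rₚ) = (3.13861e+11 − 2.55367e+10) / (3.13861e+11 + 2.55367e+10) ≈ 0.8495.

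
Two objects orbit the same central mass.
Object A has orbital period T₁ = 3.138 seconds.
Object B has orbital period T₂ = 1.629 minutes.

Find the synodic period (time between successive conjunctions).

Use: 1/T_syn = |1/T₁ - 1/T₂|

Convert to SI: T₂ = 1.629 minutes = 97.74 s.
T_syn = |T₁ · T₂ / (T₁ − T₂)|.
T_syn = |3.138 · 97.74 / (3.138 − 97.74)| s ≈ 3.242 s = 3.242 seconds.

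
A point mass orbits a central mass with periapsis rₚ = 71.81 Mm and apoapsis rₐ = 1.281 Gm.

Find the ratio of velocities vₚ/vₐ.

Convert to SI: rₚ = 71.81 Mm = 7.181e+07 m; rₐ = 1.281 Gm = 1.281e+09 m.
Conservation of angular momentum gives rₚvₚ = rₐvₐ, so vₚ/vₐ = rₐ/rₚ.
vₚ/vₐ = 1.281e+09 / 7.181e+07 ≈ 17.84.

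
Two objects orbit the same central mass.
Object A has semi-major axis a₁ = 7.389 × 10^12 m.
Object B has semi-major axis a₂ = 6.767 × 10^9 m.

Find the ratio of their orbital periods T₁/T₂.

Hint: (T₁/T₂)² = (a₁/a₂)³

From Kepler's third law, (T₁/T₂)² = (a₁/a₂)³, so T₁/T₂ = (a₁/a₂)^(3/2).
a₁/a₂ = 7.389e+12 / 6.767e+09 = 1091.92.
T₁/T₂ = (1091.92)^(3/2) ≈ 3.608e+04.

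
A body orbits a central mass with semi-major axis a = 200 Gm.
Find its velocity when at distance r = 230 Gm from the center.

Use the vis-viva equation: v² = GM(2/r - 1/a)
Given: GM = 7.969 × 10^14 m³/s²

Convert to SI: a = 200 Gm = 2e+11 m; r = 230 Gm = 2.3e+11 m.
Vis-viva: v = √(GM · (2/r − 1/a)).
2/r − 1/a = 2/2.3e+11 − 1/2e+11 = 3.69565e-12 m⁻¹.
v = √(7.969e+14 · 3.69565e-12) m/s ≈ 54.27 m/s = 54.27 m/s.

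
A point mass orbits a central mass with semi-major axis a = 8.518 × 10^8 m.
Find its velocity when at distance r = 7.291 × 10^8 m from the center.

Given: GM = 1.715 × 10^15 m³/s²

Vis-viva: v = √(GM · (2/r − 1/a)).
2/r − 1/a = 2/7.291e+08 − 1/8.518e+08 = 1.56912e-09 m⁻¹.
v = √(1.715e+15 · 1.56912e-09) m/s ≈ 1640 m/s = 1.64 km/s.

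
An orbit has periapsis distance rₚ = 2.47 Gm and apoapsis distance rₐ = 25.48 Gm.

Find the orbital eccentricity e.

Convert to SI: rₚ = 2.47 Gm = 2.47e+09 m; rₐ = 25.48 Gm = 2.548e+10 m.
e = (rₐ − rₚ) / (rₐ + rₚ).
e = (2.548e+10 − 2.47e+09) / (2.548e+10 + 2.47e+09) = 2.301e+10 / 2.795e+10 ≈ 0.8233.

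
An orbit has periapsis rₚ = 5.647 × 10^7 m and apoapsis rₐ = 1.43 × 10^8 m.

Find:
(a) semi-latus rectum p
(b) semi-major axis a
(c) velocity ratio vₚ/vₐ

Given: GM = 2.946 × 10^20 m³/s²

(a) From a = (rₚ + rₐ)/2 = 9.9735e+07 m and e = (rₐ − rₚ)/(rₐ + rₚ) = 0.4338, p = a(1 − e²) = 9.9735e+07 · (1 − (0.4338)²) ≈ 8.097e+07 m
(b) a = (rₚ + rₐ)/2 = (5.647e+07 + 1.43e+08)/2 ≈ 9.974e+07 m
(c) Conservation of angular momentum (rₚvₚ = rₐvₐ) gives vₚ/vₐ = rₐ/rₚ = 1.43e+08/5.647e+07 ≈ 2.532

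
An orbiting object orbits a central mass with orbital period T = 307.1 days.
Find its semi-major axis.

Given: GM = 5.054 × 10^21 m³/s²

Convert to SI: T = 307.1 days = 2.65334e+07 s.
Invert Kepler's third law: a = (GM · T² / (4π²))^(1/3).
Substituting T = 2.65334e+07 s and GM = 5.054e+21 m³/s²:
a = (5.054e+21 · (2.65334e+07)² / (4π²))^(1/3) m
a ≈ 4.484e+11 m = 448.4 Gm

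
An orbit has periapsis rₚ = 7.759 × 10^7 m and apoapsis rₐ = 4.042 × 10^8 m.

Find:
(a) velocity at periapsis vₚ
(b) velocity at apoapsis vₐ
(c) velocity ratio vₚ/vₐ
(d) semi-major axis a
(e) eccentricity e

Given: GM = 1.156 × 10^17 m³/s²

(a) With a = (rₚ + rₐ)/2 = 2.40895e+08 m, vₚ = √(GM (2/rₚ − 1/a)) = √(1.156e+17 · (2/7.759e+07 − 1/2.40895e+08)) m/s ≈ 5e+04 m/s
(b) With a = (rₚ + rₐ)/2 = 2.40895e+08 m, vₐ = √(GM (2/rₐ − 1/a)) = √(1.156e+17 · (2/4.042e+08 − 1/2.40895e+08)) m/s ≈ 9598 m/s
(c) Conservation of angular momentum (rₚvₚ = rₐvₐ) gives vₚ/vₐ = rₐ/rₚ = 4.042e+08/7.759e+07 ≈ 5.209
(d) a = (rₚ + rₐ)/2 = (7.759e+07 + 4.042e+08)/2 ≈ 2.409e+08 m
(e) e = (rₐ − rₚ)/(rₐ + rₚ) = (4.042e+08 − 7.759e+07)/(4.042e+08 + 7.759e+07) ≈ 0.6779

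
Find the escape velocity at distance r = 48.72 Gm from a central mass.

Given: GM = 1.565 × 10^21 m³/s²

Convert to SI: r = 48.72 Gm = 4.872e+10 m.
Escape velocity comes from setting total energy to zero: ½v² − GM/r = 0 ⇒ v_esc = √(2GM / r).
v_esc = √(2 · 1.565e+21 / 4.872e+10) m/s ≈ 2.535e+05 m/s = 253.5 km/s.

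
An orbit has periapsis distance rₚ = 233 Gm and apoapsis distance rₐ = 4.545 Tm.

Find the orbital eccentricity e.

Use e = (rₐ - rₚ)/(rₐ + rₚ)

Convert to SI: rₚ = 233 Gm = 2.33e+11 m; rₐ = 4.545 Tm = 4.545e+12 m.
e = (rₐ − rₚ) / (rₐ + rₚ).
e = (4.545e+12 − 2.33e+11) / (4.545e+12 + 2.33e+11) = 4.312e+12 / 4.778e+12 ≈ 0.9025.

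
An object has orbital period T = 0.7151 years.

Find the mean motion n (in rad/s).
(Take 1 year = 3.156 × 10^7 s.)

Convert to SI: T = 0.7151 years = 2.25686e+07 s.
n = 2π / T.
n = 2π / 2.25686e+07 s ≈ 2.784e-07 rad/s.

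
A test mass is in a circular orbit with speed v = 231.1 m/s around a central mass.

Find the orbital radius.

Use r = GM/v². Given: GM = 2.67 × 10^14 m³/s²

For a circular orbit, v² = GM / r, so r = GM / v².
r = 2.67e+14 / (231.1)² m ≈ 4.999e+09 m = 4.999 Gm.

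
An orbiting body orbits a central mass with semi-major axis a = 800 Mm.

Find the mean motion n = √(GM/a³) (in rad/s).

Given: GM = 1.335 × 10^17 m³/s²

Convert to SI: a = 800 Mm = 8e+08 m.
n = √(GM / a³).
n = √(1.335e+17 / (8e+08)³) rad/s ≈ 1.615e-05 rad/s.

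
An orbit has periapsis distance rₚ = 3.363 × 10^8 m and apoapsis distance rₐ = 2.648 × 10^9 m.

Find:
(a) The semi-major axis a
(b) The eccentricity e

(a) a = (rₚ + rₐ) / 2 = (3.363e+08 + 2.648e+09) / 2 ≈ 1.492e+09 m = 1.492 × 10^9 m.
(b) e = (rₐ − rₚ) / (rₐ + rₚ) = (2.648e+09 − 3.363e+08) / (2.648e+09 + 3.363e+08) ≈ 0.7746.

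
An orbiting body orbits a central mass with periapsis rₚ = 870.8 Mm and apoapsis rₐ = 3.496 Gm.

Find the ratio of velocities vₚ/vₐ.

Convert to SI: rₚ = 870.8 Mm = 8.708e+08 m; rₐ = 3.496 Gm = 3.496e+09 m.
Conservation of angular momentum gives rₚvₚ = rₐvₐ, so vₚ/vₐ = rₐ/rₚ.
vₚ/vₐ = 3.496e+09 / 8.708e+08 ≈ 4.015.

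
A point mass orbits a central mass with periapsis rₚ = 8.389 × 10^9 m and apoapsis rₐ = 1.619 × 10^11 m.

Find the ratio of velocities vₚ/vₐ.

Conservation of angular momentum gives rₚvₚ = rₐvₐ, so vₚ/vₐ = rₐ/rₚ.
vₚ/vₐ = 1.619e+11 / 8.389e+09 ≈ 19.3.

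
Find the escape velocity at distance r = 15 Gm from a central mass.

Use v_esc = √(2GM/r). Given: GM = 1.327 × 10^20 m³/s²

Convert to SI: r = 15 Gm = 1.5e+10 m.
Escape velocity comes from setting total energy to zero: ½v² − GM/r = 0 ⇒ v_esc = √(2GM / r).
v_esc = √(2 · 1.327e+20 / 1.5e+10) m/s ≈ 1.33e+05 m/s = 133 km/s.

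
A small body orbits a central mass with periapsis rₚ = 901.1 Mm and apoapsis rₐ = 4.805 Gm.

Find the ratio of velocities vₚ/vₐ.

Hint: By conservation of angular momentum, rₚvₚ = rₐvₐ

Convert to SI: rₚ = 901.1 Mm = 9.011e+08 m; rₐ = 4.805 Gm = 4.805e+09 m.
Conservation of angular momentum gives rₚvₚ = rₐvₐ, so vₚ/vₐ = rₐ/rₚ.
vₚ/vₐ = 4.805e+09 / 9.011e+08 ≈ 5.332.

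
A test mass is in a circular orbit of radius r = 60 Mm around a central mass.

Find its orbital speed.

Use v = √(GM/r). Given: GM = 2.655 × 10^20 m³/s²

Convert to SI: r = 60 Mm = 6e+07 m.
For a circular orbit, gravity supplies the centripetal force, so v = √(GM / r).
v = √(2.655e+20 / 6e+07) m/s ≈ 2.104e+06 m/s = 2104 km/s.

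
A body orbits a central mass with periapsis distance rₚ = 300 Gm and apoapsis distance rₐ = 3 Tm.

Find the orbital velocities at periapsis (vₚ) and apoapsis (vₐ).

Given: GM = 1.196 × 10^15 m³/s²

Convert to SI: rₚ = 300 Gm = 3e+11 m; rₐ = 3 Tm = 3e+12 m.
Use the vis-viva equation v² = GM(2/r − 1/a) with a = (rₚ + rₐ)/2 = (3e+11 + 3e+12)/2 = 1.65e+12 m.
vₚ = √(GM · (2/rₚ − 1/a)) = √(1.196e+15 · (2/3e+11 − 1/1.65e+12)) m/s ≈ 85.14 m/s = 85.14 m/s.
vₐ = √(GM · (2/rₐ − 1/a)) = √(1.196e+15 · (2/3e+12 − 1/1.65e+12)) m/s ≈ 8.514 m/s = 8.514 m/s.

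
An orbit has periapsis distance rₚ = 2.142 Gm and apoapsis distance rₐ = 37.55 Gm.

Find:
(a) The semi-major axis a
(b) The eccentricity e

Convert to SI: rₚ = 2.142 Gm = 2.142e+09 m; rₐ = 37.55 Gm = 3.755e+10 m.
(a) a = (rₚ + rₐ) / 2 = (2.142e+09 + 3.755e+10) / 2 ≈ 1.985e+10 m = 19.85 Gm.
(b) e = (rₐ − rₚ) / (rₐ + rₚ) = (3.755e+10 − 2.142e+09) / (3.755e+10 + 2.142e+09) ≈ 0.8921.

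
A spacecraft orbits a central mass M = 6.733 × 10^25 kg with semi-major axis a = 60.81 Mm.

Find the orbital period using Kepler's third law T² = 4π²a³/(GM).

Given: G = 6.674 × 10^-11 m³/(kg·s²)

Convert to SI: a = 60.81 Mm = 6.081e+07 m.
GM = G · M = 6.674e-11 · 6.733e+25 = 4.4936e+15 m³/s².
Kepler's third law: T = 2π √(a³ / GM).
Substituting a = 6.081e+07 m and GM = 4.4936e+15 m³/s²:
T = 2π √((6.081e+07)³ / 4.4936e+15) s
T ≈ 4.445e+04 s = 12.35 hours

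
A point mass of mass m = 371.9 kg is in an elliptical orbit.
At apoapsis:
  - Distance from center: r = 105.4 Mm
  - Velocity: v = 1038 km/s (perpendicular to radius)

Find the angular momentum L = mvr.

Convert to SI: r = 105.4 Mm = 1.054e+08 m; v = 1038 km/s = 1.038e+06 m/s.
Since v is perpendicular to r, L = m · v · r.
L = 371.9 · 1.038e+06 · 1.054e+08 kg·m²/s ≈ 4.069e+16 kg·m²/s.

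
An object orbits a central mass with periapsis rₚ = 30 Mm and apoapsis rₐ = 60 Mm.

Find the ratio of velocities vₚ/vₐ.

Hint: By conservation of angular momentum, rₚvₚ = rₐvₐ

Convert to SI: rₚ = 30 Mm = 3e+07 m; rₐ = 60 Mm = 6e+07 m.
Conservation of angular momentum gives rₚvₚ = rₐvₐ, so vₚ/vₐ = rₐ/rₚ.
vₚ/vₐ = 6e+07 / 3e+07 ≈ 2.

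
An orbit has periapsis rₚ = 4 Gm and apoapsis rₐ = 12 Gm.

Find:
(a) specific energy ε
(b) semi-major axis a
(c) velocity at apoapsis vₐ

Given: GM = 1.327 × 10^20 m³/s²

Convert to SI: rₚ = 4 Gm = 4e+09 m; rₐ = 12 Gm = 1.2e+10 m.
(a) With a = (rₚ + rₐ)/2 = 8e+09 m, ε = −GM/(2a) = −1.327e+20/(2 · 8e+09) J/kg ≈ -8.294e+09 J/kg
(b) a = (rₚ + rₐ)/2 = (4e+09 + 1.2e+10)/2 ≈ 8e+09 m
(c) With a = (rₚ + rₐ)/2 = 8e+09 m, vₐ = √(GM (2/rₐ − 1/a)) = √(1.327e+20 · (2/1.2e+10 − 1/8e+09)) m/s ≈ 7.436e+04 m/s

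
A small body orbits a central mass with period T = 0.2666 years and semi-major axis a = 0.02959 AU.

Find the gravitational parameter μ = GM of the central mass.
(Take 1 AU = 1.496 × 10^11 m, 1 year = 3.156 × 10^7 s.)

Convert to SI: T = 0.2666 years = 8.4139e+06 s; a = 0.02959 AU = 4.42666e+09 m.
GM = 4π² · a³ / T².
GM = 4π² · (4.42666e+09)³ / (8.4139e+06)² m³/s² ≈ 4.837e+16 m³/s² = 4.837 × 10^16 m³/s².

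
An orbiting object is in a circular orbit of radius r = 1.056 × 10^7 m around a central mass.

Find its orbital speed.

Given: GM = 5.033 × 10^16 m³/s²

For a circular orbit, gravity supplies the centripetal force, so v = √(GM / r).
v = √(5.033e+16 / 1.056e+07) m/s ≈ 6.904e+04 m/s = 69.04 km/s.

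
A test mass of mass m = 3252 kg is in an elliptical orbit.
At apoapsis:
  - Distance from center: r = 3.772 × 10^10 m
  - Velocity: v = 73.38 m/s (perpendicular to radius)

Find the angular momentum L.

Since v is perpendicular to r, L = m · v · r.
L = 3252 · 73.38 · 3.772e+10 kg·m²/s ≈ 9.001e+15 kg·m²/s.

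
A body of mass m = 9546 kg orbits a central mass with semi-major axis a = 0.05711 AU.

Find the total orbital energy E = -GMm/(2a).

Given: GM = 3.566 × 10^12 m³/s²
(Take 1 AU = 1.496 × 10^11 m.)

Convert to SI: a = 0.05711 AU = 8.54366e+09 m.
E = −GMm / (2a).
E = −3.566e+12 · 9546 / (2 · 8.54366e+09) J ≈ -1.992e+06 J = -1.992 MJ.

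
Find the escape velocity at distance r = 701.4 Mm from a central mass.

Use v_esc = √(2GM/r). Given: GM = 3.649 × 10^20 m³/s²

Convert to SI: r = 701.4 Mm = 7.014e+08 m.
Escape velocity comes from setting total energy to zero: ½v² − GM/r = 0 ⇒ v_esc = √(2GM / r).
v_esc = √(2 · 3.649e+20 / 7.014e+08) m/s ≈ 1.02e+06 m/s = 1020 km/s.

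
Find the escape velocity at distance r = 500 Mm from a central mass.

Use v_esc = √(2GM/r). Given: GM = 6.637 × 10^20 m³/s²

Convert to SI: r = 500 Mm = 5e+08 m.
Escape velocity comes from setting total energy to zero: ½v² − GM/r = 0 ⇒ v_esc = √(2GM / r).
v_esc = √(2 · 6.637e+20 / 5e+08) m/s ≈ 1.629e+06 m/s = 1629 km/s.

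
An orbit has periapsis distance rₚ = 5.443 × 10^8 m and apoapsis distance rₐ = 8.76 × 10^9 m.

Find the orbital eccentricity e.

e = (rₐ − rₚ) / (rₐ + rₚ).
e = (8.76e+09 − 5.443e+08) / (8.76e+09 + 5.443e+08) = 8.2157e+09 / 9.3043e+09 ≈ 0.883.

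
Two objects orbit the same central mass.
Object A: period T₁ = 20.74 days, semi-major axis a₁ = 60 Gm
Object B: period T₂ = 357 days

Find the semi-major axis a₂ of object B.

Convert to SI: T₁ = 20.74 days = 1.79194e+06 s; a₁ = 60 Gm = 6e+10 m; T₂ = 357 days = 3.08448e+07 s.
Kepler's third law: (T₁/T₂)² = (a₁/a₂)³ ⇒ a₂ = a₁ · (T₂/T₁)^(2/3).
T₂/T₁ = 3.08448e+07 / 1.79194e+06 = 17.2131.
a₂ = 6e+10 · (17.2131)^(2/3) m ≈ 4e+11 m = 400 Gm.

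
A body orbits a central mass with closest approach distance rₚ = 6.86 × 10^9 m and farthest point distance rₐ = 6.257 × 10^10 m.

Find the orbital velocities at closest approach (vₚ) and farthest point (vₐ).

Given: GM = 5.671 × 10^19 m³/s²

Use the vis-viva equation v² = GM(2/r − 1/a) with a = (rₚ + rₐ)/2 = (6.86e+09 + 6.257e+10)/2 = 3.4715e+10 m.
vₚ = √(GM · (2/rₚ − 1/a)) = √(5.671e+19 · (2/6.86e+09 − 1/3.4715e+10)) m/s ≈ 1.221e+05 m/s = 122.1 km/s.
vₐ = √(GM · (2/rₐ − 1/a)) = √(5.671e+19 · (2/6.257e+10 − 1/3.4715e+10)) m/s ≈ 1.338e+04 m/s = 13.38 km/s.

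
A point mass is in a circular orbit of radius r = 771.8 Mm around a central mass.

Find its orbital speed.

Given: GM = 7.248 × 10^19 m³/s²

Convert to SI: r = 771.8 Mm = 7.718e+08 m.
For a circular orbit, gravity supplies the centripetal force, so v = √(GM / r).
v = √(7.248e+19 / 7.718e+08) m/s ≈ 3.064e+05 m/s = 306.4 km/s.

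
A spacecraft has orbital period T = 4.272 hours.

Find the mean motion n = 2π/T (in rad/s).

Convert to SI: T = 4.272 hours = 15379.2 s.
n = 2π / T.
n = 2π / 15379.2 s ≈ 0.0004086 rad/s.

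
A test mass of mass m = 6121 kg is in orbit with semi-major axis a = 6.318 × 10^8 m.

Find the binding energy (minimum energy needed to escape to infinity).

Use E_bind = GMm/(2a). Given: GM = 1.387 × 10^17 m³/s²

Total orbital energy is E = −GMm/(2a); binding energy is E_bind = −E = GMm/(2a).
E_bind = 1.387e+17 · 6121 / (2 · 6.318e+08) J ≈ 6.719e+11 J = 671.9 GJ.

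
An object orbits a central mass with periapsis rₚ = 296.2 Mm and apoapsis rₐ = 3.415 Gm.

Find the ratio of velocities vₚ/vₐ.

Convert to SI: rₚ = 296.2 Mm = 2.962e+08 m; rₐ = 3.415 Gm = 3.415e+09 m.
Conservation of angular momentum gives rₚvₚ = rₐvₐ, so vₚ/vₐ = rₐ/rₚ.
vₚ/vₐ = 3.415e+09 / 2.962e+08 ≈ 11.53.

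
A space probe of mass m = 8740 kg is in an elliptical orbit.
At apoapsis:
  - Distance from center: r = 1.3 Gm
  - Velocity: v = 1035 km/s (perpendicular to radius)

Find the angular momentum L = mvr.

Convert to SI: r = 1.3 Gm = 1.3e+09 m; v = 1035 km/s = 1.035e+06 m/s.
Since v is perpendicular to r, L = m · v · r.
L = 8740 · 1.035e+06 · 1.3e+09 kg·m²/s ≈ 1.176e+19 kg·m²/s.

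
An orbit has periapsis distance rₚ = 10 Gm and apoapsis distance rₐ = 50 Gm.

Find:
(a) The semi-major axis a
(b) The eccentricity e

Convert to SI: rₚ = 10 Gm = 1e+10 m; rₐ = 50 Gm = 5e+10 m.
(a) a = (rₚ + rₐ) / 2 = (1e+10 + 5e+10) / 2 ≈ 3e+10 m = 30 Gm.
(b) e = (rₐ − rₚ) / (rₐ + rₚ) = (5e+10 − 1e+10) / (5e+10 + 1e+10) ≈ 0.6667.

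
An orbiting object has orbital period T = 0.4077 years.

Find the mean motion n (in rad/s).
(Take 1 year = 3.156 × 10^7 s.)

Convert to SI: T = 0.4077 years = 1.2867e+07 s.
n = 2π / T.
n = 2π / 1.2867e+07 s ≈ 4.883e-07 rad/s.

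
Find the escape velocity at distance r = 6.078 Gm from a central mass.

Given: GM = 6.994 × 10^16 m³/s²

Convert to SI: r = 6.078 Gm = 6.078e+09 m.
Escape velocity comes from setting total energy to zero: ½v² − GM/r = 0 ⇒ v_esc = √(2GM / r).
v_esc = √(2 · 6.994e+16 / 6.078e+09) m/s ≈ 4797 m/s = 4.797 km/s.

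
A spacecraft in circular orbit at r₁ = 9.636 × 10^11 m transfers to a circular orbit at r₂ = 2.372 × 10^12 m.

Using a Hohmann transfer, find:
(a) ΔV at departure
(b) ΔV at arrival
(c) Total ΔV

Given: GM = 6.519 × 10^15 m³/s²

Transfer semi-major axis: a_t = (r₁ + r₂)/2 = (9.636e+11 + 2.372e+12)/2 = 1.6678e+12 m.
Circular speeds: v₁ = √(GM/r₁) = 82.2512 m/s, v₂ = √(GM/r₂) = 52.4244 m/s.
Transfer speeds (vis-viva v² = GM(2/r − 1/a_t)): v₁ᵗ = 98.0906 m/s, v₂ᵗ = 39.8483 m/s.
(a) ΔV₁ = |v₁ᵗ − v₁| ≈ 15.84 m/s = 15.84 m/s.
(b) ΔV₂ = |v₂ − v₂ᵗ| ≈ 12.58 m/s = 12.58 m/s.
(c) ΔV_total = ΔV₁ + ΔV₂ ≈ 28.42 m/s = 28.42 m/s.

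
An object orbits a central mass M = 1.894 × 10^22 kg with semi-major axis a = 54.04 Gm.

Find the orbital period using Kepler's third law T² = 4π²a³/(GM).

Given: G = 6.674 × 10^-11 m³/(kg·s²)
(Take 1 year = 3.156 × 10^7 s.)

Convert to SI: a = 54.04 Gm = 5.404e+10 m.
GM = G · M = 6.674e-11 · 1.894e+22 = 1.26406e+12 m³/s².
Kepler's third law: T = 2π √(a³ / GM).
Substituting a = 5.404e+10 m and GM = 1.26406e+12 m³/s²:
T = 2π √((5.404e+10)³ / 1.26406e+12) s
T ≈ 7.021e+10 s = 2225 years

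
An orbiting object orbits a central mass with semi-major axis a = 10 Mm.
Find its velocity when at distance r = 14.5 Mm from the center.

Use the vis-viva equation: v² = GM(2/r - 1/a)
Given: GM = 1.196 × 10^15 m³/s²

Convert to SI: a = 10 Mm = 1e+07 m; r = 14.5 Mm = 1.45e+07 m.
Vis-viva: v = √(GM · (2/r − 1/a)).
2/r − 1/a = 2/1.45e+07 − 1/1e+07 = 3.7931e-08 m⁻¹.
v = √(1.196e+15 · 3.7931e-08) m/s ≈ 6735 m/s = 6.735 km/s.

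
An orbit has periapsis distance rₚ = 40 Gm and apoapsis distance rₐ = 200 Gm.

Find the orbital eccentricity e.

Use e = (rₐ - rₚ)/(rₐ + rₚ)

Convert to SI: rₚ = 40 Gm = 4e+10 m; rₐ = 200 Gm = 2e+11 m.
e = (rₐ − rₚ) / (rₐ + rₚ).
e = (2e+11 − 4e+10) / (2e+11 + 4e+10) = 1.6e+11 / 2.4e+11 ≈ 0.6667.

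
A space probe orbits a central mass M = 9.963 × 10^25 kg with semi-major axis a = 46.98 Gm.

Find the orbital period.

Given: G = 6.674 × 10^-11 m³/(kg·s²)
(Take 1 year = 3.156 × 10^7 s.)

Convert to SI: a = 46.98 Gm = 4.698e+10 m.
GM = G · M = 6.674e-11 · 9.963e+25 = 6.64931e+15 m³/s².
Kepler's third law: T = 2π √(a³ / GM).
Substituting a = 4.698e+10 m and GM = 6.64931e+15 m³/s²:
T = 2π √((4.698e+10)³ / 6.64931e+15) s
T ≈ 7.846e+08 s = 24.86 years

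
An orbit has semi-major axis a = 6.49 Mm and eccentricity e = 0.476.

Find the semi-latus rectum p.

Convert to SI: a = 6.49 Mm = 6.49e+06 m.
p = a (1 − e²).
p = 6.49e+06 · (1 − (0.476)²) = 6.49e+06 · 0.773424 ≈ 5.02e+06 m = 5.02 Mm.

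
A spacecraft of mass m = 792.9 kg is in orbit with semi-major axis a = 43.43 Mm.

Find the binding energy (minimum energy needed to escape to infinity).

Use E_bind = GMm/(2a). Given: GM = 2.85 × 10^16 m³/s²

Convert to SI: a = 43.43 Mm = 4.343e+07 m.
Total orbital energy is E = −GMm/(2a); binding energy is E_bind = −E = GMm/(2a).
E_bind = 2.85e+16 · 792.9 / (2 · 4.343e+07) J ≈ 2.602e+11 J = 260.2 GJ.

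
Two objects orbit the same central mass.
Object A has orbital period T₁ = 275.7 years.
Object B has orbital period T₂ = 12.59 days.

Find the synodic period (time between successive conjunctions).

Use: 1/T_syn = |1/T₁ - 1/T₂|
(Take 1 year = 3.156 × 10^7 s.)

Convert to SI: T₁ = 275.7 years = 8.70109e+09 s; T₂ = 12.59 days = 1.08778e+06 s.
T_syn = |T₁ · T₂ / (T₁ − T₂)|.
T_syn = |8.70109e+09 · 1.08778e+06 / (8.70109e+09 − 1.08778e+06)| s ≈ 1.088e+06 s = 12.59 days.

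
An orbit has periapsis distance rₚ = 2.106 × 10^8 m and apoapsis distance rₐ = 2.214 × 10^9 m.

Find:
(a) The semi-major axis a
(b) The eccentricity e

(a) a = (rₚ + rₐ) / 2 = (2.106e+08 + 2.214e+09) / 2 ≈ 1.212e+09 m = 1.212 × 10^9 m.
(b) e = (rₐ − rₚ) / (rₐ + rₚ) = (2.214e+09 − 2.106e+08) / (2.214e+09 + 2.106e+08) ≈ 0.8263.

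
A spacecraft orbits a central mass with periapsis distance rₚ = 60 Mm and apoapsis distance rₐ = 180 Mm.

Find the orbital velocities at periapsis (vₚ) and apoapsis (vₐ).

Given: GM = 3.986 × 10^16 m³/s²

Convert to SI: rₚ = 60 Mm = 6e+07 m; rₐ = 180 Mm = 1.8e+08 m.
Use the vis-viva equation v² = GM(2/r − 1/a) with a = (rₚ + rₐ)/2 = (6e+07 + 1.8e+08)/2 = 1.2e+08 m.
vₚ = √(GM · (2/rₚ − 1/a)) = √(3.986e+16 · (2/6e+07 − 1/1.2e+08)) m/s ≈ 3.157e+04 m/s = 31.57 km/s.
vₐ = √(GM · (2/rₐ − 1/a)) = √(3.986e+16 · (2/1.8e+08 − 1/1.2e+08)) m/s ≈ 1.052e+04 m/s = 10.52 km/s.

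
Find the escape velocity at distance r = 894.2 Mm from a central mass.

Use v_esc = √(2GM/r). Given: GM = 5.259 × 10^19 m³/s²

Convert to SI: r = 894.2 Mm = 8.942e+08 m.
Escape velocity comes from setting total energy to zero: ½v² − GM/r = 0 ⇒ v_esc = √(2GM / r).
v_esc = √(2 · 5.259e+19 / 8.942e+08) m/s ≈ 3.43e+05 m/s = 343 km/s.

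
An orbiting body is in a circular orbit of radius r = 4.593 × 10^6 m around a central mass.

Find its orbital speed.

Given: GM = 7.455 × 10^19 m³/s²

For a circular orbit, gravity supplies the centripetal force, so v = √(GM / r).
v = √(7.455e+19 / 4.593e+06) m/s ≈ 4.029e+06 m/s = 4029 km/s.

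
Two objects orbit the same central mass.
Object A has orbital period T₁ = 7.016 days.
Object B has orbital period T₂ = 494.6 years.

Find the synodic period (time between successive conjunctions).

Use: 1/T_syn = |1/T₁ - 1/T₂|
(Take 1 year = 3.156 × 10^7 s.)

Convert to SI: T₁ = 7.016 days = 606182 s; T₂ = 494.6 years = 1.56096e+10 s.
T_syn = |T₁ · T₂ / (T₁ − T₂)|.
T_syn = |606182 · 1.56096e+10 / (606182 − 1.56096e+10)| s ≈ 6.062e+05 s = 7.016 days.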